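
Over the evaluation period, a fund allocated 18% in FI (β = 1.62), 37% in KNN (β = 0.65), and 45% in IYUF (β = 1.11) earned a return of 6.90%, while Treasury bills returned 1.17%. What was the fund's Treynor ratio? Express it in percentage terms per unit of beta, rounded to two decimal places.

5.55%

β_P = 0.18×1.62 + 0.37×0.65 + 0.45×1.11 = 1.0316
Treynor = (R_P − R_f) / β_P = (6.90% − 1.17%) / 1.0316 = 5.73% / 1.0316 = 5.55%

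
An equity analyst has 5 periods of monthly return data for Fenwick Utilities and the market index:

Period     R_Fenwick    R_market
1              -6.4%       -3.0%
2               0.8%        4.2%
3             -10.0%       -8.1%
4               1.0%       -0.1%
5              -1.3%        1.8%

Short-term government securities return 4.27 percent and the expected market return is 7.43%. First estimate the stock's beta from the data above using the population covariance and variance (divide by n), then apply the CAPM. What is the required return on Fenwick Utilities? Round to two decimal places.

7.24%

Mean R_i = (-6.4 + 0.8 − 10.0 + 1.0 − 1.3) / 5 = -3.1800%
Mean R_m = (-3.0 + 4.2 − 8.1 − 0.1 + 1.8) / 5 = -1.0400%
Σ(R_i − R̄_i)(R_m − R̄_m) = 84.5840  ⇒  Cov = 84.5840 / 5 = 16.9168
Σ(R_m − R̄_m)² = 90.0920  ⇒  Var(R_m) = 90.0920 / 5 = 18.0184
β = Cov / Var(R_m) = 16.9168 / 18.0184 = 0.9389
MRP = 7.43% − 4.27% = 3.16%
E(R) = R_f + β × MRP = 4.27% + 0.9389 × 3.16% = 7.24%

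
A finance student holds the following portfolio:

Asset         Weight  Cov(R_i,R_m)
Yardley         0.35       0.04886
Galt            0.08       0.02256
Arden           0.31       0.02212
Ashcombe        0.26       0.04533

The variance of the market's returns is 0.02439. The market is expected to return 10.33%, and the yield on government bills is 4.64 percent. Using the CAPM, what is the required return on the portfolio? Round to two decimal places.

β_Yardley = 0.04886 / 0.02439 = 2.0033
β_Galt = 0.02256 / 0.02439 = 0.9250
β_Arden = 0.02212 / 0.02439 = 0.9069
β_Ashcombe = 0.04533 / 0.02439 = 1.8585
β_P = Σ w_i β_i = 0.35×2.0033 + 0.08×0.9250 + 0.31×0.9069 + 0.26×1.8585 = 1.5395
MRP = 10.33% − 4.64% = 5.69%
E(R_P) = R_f + β_P × MRP = 4.64% + 1.5395 × 5.69% = 13.40%

13.40%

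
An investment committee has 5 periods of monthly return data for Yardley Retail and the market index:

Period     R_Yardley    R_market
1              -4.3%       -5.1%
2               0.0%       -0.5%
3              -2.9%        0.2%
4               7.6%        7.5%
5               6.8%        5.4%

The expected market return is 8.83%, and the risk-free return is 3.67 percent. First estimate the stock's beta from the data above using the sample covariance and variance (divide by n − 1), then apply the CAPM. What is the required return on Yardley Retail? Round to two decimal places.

9.03%

Mean R_i = (-4.3 + 0.0 − 2.9 + 7.6 + 6.8) / 5 = 1.4400%
Mean R_m = (-5.1 − 0.5 + 0.2 + 7.5 + 5.4) / 5 = 1.5000%
Σ(R_i − R̄_i)(R_m − R̄_m) = 104.2700  ⇒  Cov = 104.2700 / 4 = 26.0675
Σ(R_m − R̄_m)² = 100.4600  ⇒  Var(R_m) = 100.4600 / 4 = 25.1150
β = Cov / Var(R_m) = 26.0675 / 25.1150 = 1.0379
MRP = 8.83% − 3.67% = 5.16%
E(R) = R_f + β × MRP = 3.67% + 1.0379 × 5.16% = 9.03%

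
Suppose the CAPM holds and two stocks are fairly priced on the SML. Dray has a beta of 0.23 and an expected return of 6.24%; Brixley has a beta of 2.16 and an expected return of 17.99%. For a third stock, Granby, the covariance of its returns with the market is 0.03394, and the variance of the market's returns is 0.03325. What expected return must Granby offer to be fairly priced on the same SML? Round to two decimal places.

MRP = (17.99% − 6.24%) / (2.16 − 0.23) = 6.0881%
R_f = 6.24% − 0.23 × 6.0881% = 4.8397%
β_Granby = Cov / Var(R_m) = 0.03394 / 0.03325 = 1.0208
E(R_Granby) = R_f + β × MRP = 4.8397% + 1.0208 × 6.0881% = 11.05%

11.05%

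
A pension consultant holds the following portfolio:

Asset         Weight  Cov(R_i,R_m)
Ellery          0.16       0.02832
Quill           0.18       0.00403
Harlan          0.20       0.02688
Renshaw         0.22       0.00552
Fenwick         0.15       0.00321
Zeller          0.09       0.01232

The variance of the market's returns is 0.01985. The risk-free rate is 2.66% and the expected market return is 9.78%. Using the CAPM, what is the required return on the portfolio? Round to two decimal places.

β_Ellery = 0.02832 / 0.01985 = 1.4267
β_Quill = 0.00403 / 0.01985 = 0.2030
β_Harlan = 0.02688 / 0.01985 = 1.3542
β_Renshaw = 0.00552 / 0.01985 = 0.2781
β_Fenwick = 0.00321 / 0.01985 = 0.1617
β_Zeller = 0.01232 / 0.01985 = 0.6207
β_P = Σ w_i β_i = 0.16×1.4267 + 0.18×0.2030 + 0.20×1.3542 + 0.22×0.2781 + 0.15×0.1617 + 0.09×0.6207 = 0.6770
MRP = 9.78% − 2.66% = 7.12%
E(R_P) = R_f + β_P × MRP = 2.66% + 0.6770 × 7.12% = 7.48%

7.48%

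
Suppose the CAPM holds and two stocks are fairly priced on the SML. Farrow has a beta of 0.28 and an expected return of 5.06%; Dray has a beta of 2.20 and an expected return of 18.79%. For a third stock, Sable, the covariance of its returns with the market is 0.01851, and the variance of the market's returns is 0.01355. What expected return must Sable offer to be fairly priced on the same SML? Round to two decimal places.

12.83%

MRP = (18.79% − 5.06%) / (2.20 − 0.28) = 7.1510%
R_f = 5.06% − 0.28 × 7.1510% = 3.0577%
β_Sable = Cov / Var(R_m) = 0.01851 / 0.01355 = 1.3661
E(R_Sable) = R_f + β × MRP = 3.0577% + 1.3661 × 7.1510% = 12.83%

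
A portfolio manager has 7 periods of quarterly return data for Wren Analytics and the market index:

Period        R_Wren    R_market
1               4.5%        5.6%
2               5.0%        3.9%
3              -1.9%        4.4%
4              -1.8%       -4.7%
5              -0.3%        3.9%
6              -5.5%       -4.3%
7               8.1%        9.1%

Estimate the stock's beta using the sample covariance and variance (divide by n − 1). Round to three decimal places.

0.758

Mean R_i = (4.5 + 5.0 − 1.9 − 1.8 − 0.3 − 5.5 + 8.1) / 7 = 1.1571%
Mean R_m = (5.6 + 3.9 + 4.4 − 4.7 + 3.9 − 4.3 + 9.1) / 7 = 2.5571%
Σ(R_i − R̄_i)(R_m − R̄_m) = 120.2771  ⇒  Cov = 120.2771 / 6 = 20.0462
Σ(R_m − R̄_m)² = 158.7571  ⇒  Var(R_m) = 158.7571 / 6 = 26.4595
β = Cov / Var(R_m) = 20.0462 / 26.4595 = 0.7576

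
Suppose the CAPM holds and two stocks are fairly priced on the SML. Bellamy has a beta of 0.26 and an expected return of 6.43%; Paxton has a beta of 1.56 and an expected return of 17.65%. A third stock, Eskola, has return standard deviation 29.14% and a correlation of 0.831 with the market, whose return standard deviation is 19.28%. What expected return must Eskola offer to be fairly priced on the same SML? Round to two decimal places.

15.03%

MRP = (17.65% − 6.43%) / (1.56 − 0.26) = 8.6308%
R_f = 6.43% − 0.26 × 8.6308% = 4.1860%
β_Eskola = ρ·σ_i/σ_m = 0.831 × 29.14 / 19.28 = 1.2560
E(R_Eskola) = R_f + β × MRP = 4.1860% + 1.2560 × 8.6308% = 15.03%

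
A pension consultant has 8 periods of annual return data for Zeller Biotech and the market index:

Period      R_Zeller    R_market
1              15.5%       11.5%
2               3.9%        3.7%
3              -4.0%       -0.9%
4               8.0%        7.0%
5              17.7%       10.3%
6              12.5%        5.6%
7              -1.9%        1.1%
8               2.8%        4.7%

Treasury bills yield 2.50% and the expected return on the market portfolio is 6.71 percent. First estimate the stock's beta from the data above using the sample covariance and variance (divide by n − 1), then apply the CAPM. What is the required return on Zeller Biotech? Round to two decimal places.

9.98%

Mean R_i = (15.5 + 3.9 − 4.0 + 8.0 + 17.7 + 12.5 − 1.9 + 2.8) / 8 = 6.8125%
Mean R_m = (11.5 + 3.7 − 0.9 + 7.0 + 10.3 + 5.6 + 1.1 + 4.7) / 8 = 5.3750%
Σ(R_i − R̄_i)(R_m − R̄_m) = 222.7225  ⇒  Cov = 222.7225 / 7 = 31.8175
Σ(R_m − R̄_m)² = 125.3750  ⇒  Var(R_m) = 125.3750 / 7 = 17.9107
β = Cov / Var(R_m) = 31.8175 / 17.9107 = 1.7765
MRP = 6.71% − 2.50% = 4.21%
E(R) = R_f + β × MRP = 2.50% + 1.7765 × 4.21% = 9.98%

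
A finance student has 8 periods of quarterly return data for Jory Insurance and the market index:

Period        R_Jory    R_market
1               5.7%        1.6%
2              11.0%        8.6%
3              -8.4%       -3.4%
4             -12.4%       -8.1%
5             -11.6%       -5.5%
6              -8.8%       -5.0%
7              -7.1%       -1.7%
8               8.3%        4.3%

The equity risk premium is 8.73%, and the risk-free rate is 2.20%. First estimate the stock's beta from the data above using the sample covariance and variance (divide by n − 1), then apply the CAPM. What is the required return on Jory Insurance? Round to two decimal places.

16.56%

Mean R_i = (5.7 + 11.0 − 8.4 − 12.4 − 11.6 − 8.8 − 7.1 + 8.3) / 8 = -2.9125%
Mean R_m = (1.6 + 8.6 − 3.4 − 8.1 − 5.5 − 5.0 − 1.7 + 4.3) / 8 = -1.1500%
Σ(R_i − R̄_i)(R_m − R̄_m) = 361.4850  ⇒  Cov = 361.4850 / 7 = 51.6407
Σ(R_m − R̄_m)² = 219.7400  ⇒  Var(R_m) = 219.7400 / 7 = 31.3914
β = Cov / Var(R_m) = 51.6407 / 31.3914 = 1.6451
E(R) = R_f + β × MRP = 2.20% + 1.6451 × 8.73% = 16.56%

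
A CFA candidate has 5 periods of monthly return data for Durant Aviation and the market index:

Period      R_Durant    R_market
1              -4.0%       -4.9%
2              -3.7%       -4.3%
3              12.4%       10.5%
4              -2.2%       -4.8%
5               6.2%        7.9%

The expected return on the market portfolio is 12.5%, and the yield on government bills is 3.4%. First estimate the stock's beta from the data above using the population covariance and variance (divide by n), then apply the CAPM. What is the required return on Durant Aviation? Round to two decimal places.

11.85%

Mean R_i = (-4.0 − 3.7 + 12.4 − 2.2 + 6.2) / 5 = 1.7400%
Mean R_m = (-4.9 − 4.3 + 10.5 − 4.8 + 7.9) / 5 = 0.8800%
Σ(R_i − R̄_i)(R_m − R̄_m) = 217.5940  ⇒  Cov = 217.5940 / 5 = 43.5188
Σ(R_m − R̄_m)² = 234.3280  ⇒  Var(R_m) = 234.3280 / 5 = 46.8656
β = Cov / Var(R_m) = 43.5188 / 46.8656 = 0.9286
MRP = 12.5% − 3.4% = 9.10%
E(R) = R_f + β × MRP = 3.4% + 0.9286 × 9.1% = 11.85%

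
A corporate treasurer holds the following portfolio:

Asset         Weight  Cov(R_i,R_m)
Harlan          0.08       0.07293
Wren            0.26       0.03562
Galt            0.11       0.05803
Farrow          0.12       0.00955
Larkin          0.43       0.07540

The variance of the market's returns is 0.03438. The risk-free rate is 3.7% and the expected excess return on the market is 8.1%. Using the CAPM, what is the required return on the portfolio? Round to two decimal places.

16.67%

β_Harlan = 0.07293 / 0.03438 = 2.1213
β_Wren = 0.03562 / 0.03438 = 1.0361
β_Galt = 0.05803 / 0.03438 = 1.6879
β_Farrow = 0.00955 / 0.03438 = 0.2778
β_Larkin = 0.07540 / 0.03438 = 2.1931
β_P = Σ w_i β_i = 0.08×2.1213 + 0.26×1.0361 + 0.11×1.6879 + 0.12×0.2778 + 0.43×2.1931 = 1.6011
E(R_P) = R_f + β_P × MRP = 3.7% + 1.6011 × 8.1% = 16.67%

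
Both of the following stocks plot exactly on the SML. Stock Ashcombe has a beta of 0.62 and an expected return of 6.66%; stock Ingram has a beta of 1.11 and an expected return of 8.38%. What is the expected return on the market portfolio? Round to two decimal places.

Both satisfy E(R) = R_f + β·MRP, so the slope of the SML is
MRP = (8.38% − 6.66%) / (1.11 − 0.62) = 1.72% / 0.49 = 3.5102%
R_f = E(R_Ashcombe) − β_Ashcombe·MRP = 6.66% − 0.62 × 3.5102% = 4.4837%
E(R_m) = R_f + MRP = 4.4837% + 3.5102% = 7.99%

7.99%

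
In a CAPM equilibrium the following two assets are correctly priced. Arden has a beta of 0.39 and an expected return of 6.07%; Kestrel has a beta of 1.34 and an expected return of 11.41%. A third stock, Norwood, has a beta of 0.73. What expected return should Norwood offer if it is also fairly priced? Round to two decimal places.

MRP (SML slope) = (11.41% − 6.07%) / (1.34 − 0.39) = 5.34% / 0.95 = 5.6211%
R_f (intercept) = 6.07% − 0.39 × 5.6211% = 3.8778%
E(R_Norwood) = R_f + β × MRP = 3.8778% + 0.73 × 5.6211% = 7.98%

7.98%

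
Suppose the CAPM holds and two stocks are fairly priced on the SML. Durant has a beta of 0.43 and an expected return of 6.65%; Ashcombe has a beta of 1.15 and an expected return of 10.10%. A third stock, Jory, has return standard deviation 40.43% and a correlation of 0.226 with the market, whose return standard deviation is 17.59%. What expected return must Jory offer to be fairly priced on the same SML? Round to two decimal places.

7.08%

MRP = (10.10% − 6.65%) / (1.15 − 0.43) = 4.7917%
R_f = 6.65% − 0.43 × 4.7917% = 4.5896%
β_Jory = ρ·σ_i/σ_m = 0.226 × 40.43 / 17.59 = 0.5195
E(R_Jory) = R_f + β × MRP = 4.5896% + 0.5195 × 4.7917% = 7.08%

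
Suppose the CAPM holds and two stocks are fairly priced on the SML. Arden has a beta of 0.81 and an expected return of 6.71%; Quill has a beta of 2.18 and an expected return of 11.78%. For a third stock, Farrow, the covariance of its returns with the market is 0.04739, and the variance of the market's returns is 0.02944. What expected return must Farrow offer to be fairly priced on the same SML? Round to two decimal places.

MRP = (11.78% − 6.71%) / (2.18 − 0.81) = 3.7007%
R_f = 6.71% − 0.81 × 3.7007% = 3.7124%
β_Farrow = Cov / Var(R_m) = 0.04739 / 0.02944 = 1.6097
E(R_Farrow) = R_f + β × MRP = 3.7124% + 1.6097 × 3.7007% = 9.67%

9.67%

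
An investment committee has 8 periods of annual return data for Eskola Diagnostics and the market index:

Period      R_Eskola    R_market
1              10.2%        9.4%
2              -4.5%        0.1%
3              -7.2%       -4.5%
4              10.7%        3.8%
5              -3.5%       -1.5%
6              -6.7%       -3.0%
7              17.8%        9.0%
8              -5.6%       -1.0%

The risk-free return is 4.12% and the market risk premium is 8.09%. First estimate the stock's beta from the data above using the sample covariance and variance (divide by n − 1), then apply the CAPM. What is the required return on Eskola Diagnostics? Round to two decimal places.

18.15%

Mean R_i = (10.2 − 4.5 − 7.2 + 10.7 − 3.5 − 6.7 + 17.8 − 5.6) / 8 = 1.4000%
Mean R_m = (9.4 + 0.1 − 4.5 + 3.8 − 1.5 − 3.0 + 9.0 − 1.0) / 8 = 1.5375%
Σ(R_i − R̄_i)(R_m − R̄_m) = 342.4200  ⇒  Cov = 342.4200 / 7 = 48.9171
Σ(R_m − R̄_m)² = 197.3988  ⇒  Var(R_m) = 197.3988 / 7 = 28.1998
β = Cov / Var(R_m) = 48.9171 / 28.1998 = 1.7347
E(R) = R_f + β × MRP = 4.12% + 1.7347 × 8.09% = 18.15%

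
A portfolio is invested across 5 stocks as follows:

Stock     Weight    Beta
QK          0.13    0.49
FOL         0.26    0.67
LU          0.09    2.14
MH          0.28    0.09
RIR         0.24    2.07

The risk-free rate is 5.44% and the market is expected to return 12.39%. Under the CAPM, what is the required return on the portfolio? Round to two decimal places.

β_P = Σ w_i β_i = 0.13×0.49 + 0.26×0.67 + 0.09×2.14 + 0.28×0.09 + 0.24×2.07 = 0.9525
MRP = 12.39% − 5.44% = 6.95%
E(R_P) = R_f + β_P × MRP = 5.44% + 0.9525 × 6.95% = 12.06%

12.06%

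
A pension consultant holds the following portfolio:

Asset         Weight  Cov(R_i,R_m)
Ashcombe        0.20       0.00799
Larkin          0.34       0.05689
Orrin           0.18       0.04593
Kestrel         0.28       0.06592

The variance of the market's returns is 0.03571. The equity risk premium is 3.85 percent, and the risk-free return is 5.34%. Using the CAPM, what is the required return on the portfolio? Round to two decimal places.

β_Ashcombe = 0.00799 / 0.03571 = 0.2237
β_Larkin = 0.05689 / 0.03571 = 1.5931
β_Orrin = 0.04593 / 0.03571 = 1.2862
β_Kestrel = 0.06592 / 0.03571 = 1.8460
β_P = Σ w_i β_i = 0.20×0.2237 + 0.34×1.5931 + 0.18×1.2862 + 0.28×1.8460 = 1.3348
E(R_P) = R_f + β_P × MRP = 5.34% + 1.3348 × 3.85% = 10.48%

10.48%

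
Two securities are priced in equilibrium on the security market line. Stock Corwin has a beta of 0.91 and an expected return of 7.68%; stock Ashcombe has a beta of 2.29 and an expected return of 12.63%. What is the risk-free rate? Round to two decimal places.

Both satisfy E(R) = R_f + β·MRP, so the slope of the SML is
MRP = (12.63% − 7.68%) / (2.29 − 0.91) = 4.95% / 1.38 = 3.5870%
R_f = E(R_Corwin) − β_Corwin·MRP = 7.68% − 0.91 × 3.5870% = 4.4158%

4.42%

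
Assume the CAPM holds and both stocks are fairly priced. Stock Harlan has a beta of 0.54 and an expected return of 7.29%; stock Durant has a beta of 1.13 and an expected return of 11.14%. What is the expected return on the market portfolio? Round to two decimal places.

10.29%

Both satisfy E(R) = R_f + β·MRP, so the slope of the SML is
MRP = (11.14% − 7.29%) / (1.13 − 0.54) = 3.85% / 0.59 = 6.5254%
R_f = E(R_Harlan) − β_Harlan·MRP = 7.29% − 0.54 × 6.5254% = 3.7663%
E(R_m) = R_f + MRP = 3.7663% + 6.5254% = 10.29%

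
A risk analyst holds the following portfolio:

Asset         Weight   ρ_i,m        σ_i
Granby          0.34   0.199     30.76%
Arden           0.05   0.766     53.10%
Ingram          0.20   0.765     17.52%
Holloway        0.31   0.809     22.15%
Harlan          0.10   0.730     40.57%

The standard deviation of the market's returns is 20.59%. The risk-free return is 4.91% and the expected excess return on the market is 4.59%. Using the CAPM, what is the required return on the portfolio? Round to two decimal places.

β_Granby = 0.199 × 30.76% / 20.59% = 0.2973
β_Arden = 0.766 × 53.10% / 20.59% = 1.9755
β_Ingram = 0.765 × 17.52% / 20.59% = 0.6509
β_Holloway = 0.809 × 22.15% / 20.59% = 0.8703
β_Harlan = 0.730 × 40.57% / 20.59% = 1.4384
β_P = Σ w_i β_i = 0.34×0.2973 + 0.05×1.9755 + 0.20×0.6509 + 0.31×0.8703 + 0.10×1.4384 = 0.7437
E(R_P) = R_f + β_P × MRP = 4.91% + 0.7437 × 4.59% = 8.32%

8.32%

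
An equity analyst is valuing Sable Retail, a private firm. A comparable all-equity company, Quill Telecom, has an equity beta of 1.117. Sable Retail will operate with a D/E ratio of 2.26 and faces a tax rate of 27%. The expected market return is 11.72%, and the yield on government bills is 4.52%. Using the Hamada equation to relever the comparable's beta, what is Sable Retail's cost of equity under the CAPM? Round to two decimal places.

25.83%

β_L = β_U × [1 + (1 − t)(D/E)] = 1.117 × [1 + (1 − 0.27) × 2.26]
    = 1.117 × [1 + 0.73 × 2.26] = 1.117 × 2.6498 = 2.9598
MRP = 11.72% − 4.52% = 7.20%
E(R) = R_f + β_L × MRP = 4.52% + 2.9598 × 7.20% = 25.83%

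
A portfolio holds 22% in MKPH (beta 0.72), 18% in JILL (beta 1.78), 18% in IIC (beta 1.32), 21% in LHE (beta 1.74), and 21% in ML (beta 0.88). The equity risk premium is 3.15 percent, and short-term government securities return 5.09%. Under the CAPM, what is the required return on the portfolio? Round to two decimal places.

9.08%

β_P = Σ w_i β_i = 0.22×0.72 + 0.18×1.78 + 0.18×1.32 + 0.21×1.74 + 0.21×0.88 = 1.2666
E(R_P) = R_f + β_P × MRP = 5.09% + 1.2666 × 3.15% = 9.08%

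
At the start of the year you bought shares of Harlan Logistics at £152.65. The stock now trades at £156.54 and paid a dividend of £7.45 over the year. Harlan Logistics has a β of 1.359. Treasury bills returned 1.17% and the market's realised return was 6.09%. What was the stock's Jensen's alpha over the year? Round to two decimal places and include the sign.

-0.43%

Realised HPR = (P1 + D1 − P0) / P0 = (156.54 + 7.45 − 152.65) / 152.65 = 11.34 / 152.65 = 7.4288%
MRP = 6.09% − 1.17% = 4.92%
CAPM required = R_f + β·MRP = 1.17% + 1.359 × 4.92% = 7.85628%
α = realised − required = 7.4288% − 7.85628% = -0.43%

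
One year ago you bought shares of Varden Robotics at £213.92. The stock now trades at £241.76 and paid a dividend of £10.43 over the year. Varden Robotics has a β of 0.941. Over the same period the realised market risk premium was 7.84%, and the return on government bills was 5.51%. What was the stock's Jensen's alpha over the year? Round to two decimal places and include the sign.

+5.00%

Realised HPR = (P1 + D1 − P0) / P0 = (241.76 + 10.43 − 213.92) / 213.92 = 38.27 / 213.92 = 17.8899%
CAPM required = R_f + β·MRP = 5.51% + 0.941 × 7.84% = 12.88744%
α = realised − required = 17.8899% − 12.88744% = +5.00%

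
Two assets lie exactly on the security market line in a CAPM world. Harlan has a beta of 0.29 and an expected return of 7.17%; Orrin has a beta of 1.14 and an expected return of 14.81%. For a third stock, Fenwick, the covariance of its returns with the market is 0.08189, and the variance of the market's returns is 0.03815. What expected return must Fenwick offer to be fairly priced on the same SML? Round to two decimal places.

23.86%

MRP = (14.81% − 7.17%) / (1.14 − 0.29) = 8.9882%
R_f = 7.17% − 0.29 × 8.9882% = 4.5634%
β_Fenwick = Cov / Var(R_m) = 0.08189 / 0.03815 = 2.1465
E(R_Fenwick) = R_f + β × MRP = 4.5634% + 2.1465 × 8.9882% = 23.86%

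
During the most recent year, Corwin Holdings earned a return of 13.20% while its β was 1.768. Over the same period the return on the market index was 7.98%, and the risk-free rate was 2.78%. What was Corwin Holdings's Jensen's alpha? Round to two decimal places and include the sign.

Market excess return = 7.98% − 2.78% = 5.20%
CAPM benchmark = R_f + β(R_m − R_f) = 2.78% + 1.768 × 5.20% = 11.97360%
α = actual − benchmark = 13.20% − 11.97360% = +1.23%

+1.23%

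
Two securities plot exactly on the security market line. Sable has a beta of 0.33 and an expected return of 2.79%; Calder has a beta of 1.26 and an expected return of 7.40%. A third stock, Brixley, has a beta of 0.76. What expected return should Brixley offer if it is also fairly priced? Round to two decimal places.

4.92%

MRP (SML slope) = (7.40% − 2.79%) / (1.26 − 0.33) = 4.61% / 0.93 = 4.9570%
R_f (intercept) = 2.79% − 0.33 × 4.9570% = 1.1542%
E(R_Brixley) = R_f + β × MRP = 1.1542% + 0.76 × 4.9570% = 4.92%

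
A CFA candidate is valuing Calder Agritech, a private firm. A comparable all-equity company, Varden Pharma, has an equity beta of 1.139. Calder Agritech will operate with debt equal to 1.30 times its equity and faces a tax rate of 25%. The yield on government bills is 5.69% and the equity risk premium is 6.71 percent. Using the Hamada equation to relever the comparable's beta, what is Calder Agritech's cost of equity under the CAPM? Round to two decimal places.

β_L = β_U × [1 + (1 − t)(D/E)] = 1.139 × [1 + (1 − 0.25) × 1.30]
    = 1.139 × [1 + 0.75 × 1.30] = 1.139 × 1.9750 = 2.2495
E(R) = R_f + β_L × MRP = 5.69% + 2.2495 × 6.71% = 20.78%

20.78%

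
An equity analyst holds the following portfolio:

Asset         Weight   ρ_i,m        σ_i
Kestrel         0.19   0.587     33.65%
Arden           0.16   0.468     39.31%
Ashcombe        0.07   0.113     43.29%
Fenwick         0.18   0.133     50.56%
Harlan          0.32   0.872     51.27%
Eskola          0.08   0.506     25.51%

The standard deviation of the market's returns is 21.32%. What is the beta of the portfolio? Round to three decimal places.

1.106

β_Kestrel = 0.587 × 33.65% / 21.32% = 0.9265
β_Arden = 0.468 × 39.31% / 21.32% = 0.8629
β_Ashcombe = 0.113 × 43.29% / 21.32% = 0.2294
β_Fenwick = 0.133 × 50.56% / 21.32% = 0.3154
β_Harlan = 0.872 × 51.27% / 21.32% = 2.0970
β_Eskola = 0.506 × 25.51% / 21.32% = 0.6054
β_P = Σ w_i β_i = 0.19×0.9265 + 0.16×0.8629 + 0.07×0.2294 + 0.18×0.3154 + 0.32×2.0970 + 0.08×0.6054 = 1.1064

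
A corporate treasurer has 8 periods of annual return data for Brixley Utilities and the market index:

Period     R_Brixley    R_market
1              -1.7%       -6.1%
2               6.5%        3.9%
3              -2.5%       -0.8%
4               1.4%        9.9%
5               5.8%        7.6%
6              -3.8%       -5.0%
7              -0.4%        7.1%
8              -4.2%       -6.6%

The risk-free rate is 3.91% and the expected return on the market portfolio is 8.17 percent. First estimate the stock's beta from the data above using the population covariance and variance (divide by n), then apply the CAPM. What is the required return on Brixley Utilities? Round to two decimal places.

Mean R_i = (-1.7 + 6.5 − 2.5 + 1.4 + 5.8 − 3.8 − 0.4 − 4.2) / 8 = 0.1375%
Mean R_m = (-6.1 + 3.9 − 0.8 + 9.9 + 7.6 − 5.0 + 7.1 − 6.6) / 8 = 1.2500%
Σ(R_i − R̄_i)(R_m − R̄_m) = 138.1650  ⇒  Cov = 138.1650 / 8 = 17.2706
Σ(R_m − R̄_m)² = 315.3000  ⇒  Var(R_m) = 315.3000 / 8 = 39.4125
β = Cov / Var(R_m) = 17.2706 / 39.4125 = 0.4382
MRP = 8.17% − 3.91% = 4.26%
E(R) = R_f + β × MRP = 3.91% + 0.4382 × 4.26% = 5.78%

5.78%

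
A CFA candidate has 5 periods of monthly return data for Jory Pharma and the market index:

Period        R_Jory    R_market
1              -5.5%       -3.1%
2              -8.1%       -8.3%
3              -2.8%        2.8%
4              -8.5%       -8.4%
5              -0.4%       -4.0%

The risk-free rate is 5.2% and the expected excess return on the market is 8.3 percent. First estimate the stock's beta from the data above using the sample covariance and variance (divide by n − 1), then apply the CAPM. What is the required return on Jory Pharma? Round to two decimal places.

9.43%

Mean R_i = (-5.5 − 8.1 − 2.8 − 8.5 − 0.4) / 5 = -5.0600%
Mean R_m = (-3.1 − 8.3 + 2.8 − 8.4 − 4.0) / 5 = -4.2000%
Σ(R_i − R̄_i)(R_m − R̄_m) = 43.1800  ⇒  Cov = 43.1800 / 4 = 10.7950
Σ(R_m − R̄_m)² = 84.7000  ⇒  Var(R_m) = 84.7000 / 4 = 21.1750
β = Cov / Var(R_m) = 10.7950 / 21.1750 = 0.5098
E(R) = R_f + β × MRP = 5.2% + 0.5098 × 8.3% = 9.43%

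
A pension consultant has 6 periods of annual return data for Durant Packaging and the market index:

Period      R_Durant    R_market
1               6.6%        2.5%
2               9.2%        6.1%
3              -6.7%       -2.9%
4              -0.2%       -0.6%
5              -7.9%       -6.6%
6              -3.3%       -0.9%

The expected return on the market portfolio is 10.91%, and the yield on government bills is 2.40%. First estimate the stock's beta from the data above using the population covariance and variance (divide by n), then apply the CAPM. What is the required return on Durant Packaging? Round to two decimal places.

Mean R_i = (6.6 + 9.2 − 6.7 − 0.2 − 7.9 − 3.3) / 6 = -0.3833%
Mean R_m = (2.5 + 6.1 − 2.9 − 0.6 − 6.6 − 0.9) / 6 = -0.4000%
Σ(R_i − R̄_i)(R_m − R̄_m) = 146.3600  ⇒  Cov = 146.3600 / 6 = 24.3933
Σ(R_m − R̄_m)² = 95.6400  ⇒  Var(R_m) = 95.6400 / 6 = 15.9400
β = Cov / Var(R_m) = 24.3933 / 15.9400 = 1.5303
MRP = 10.91% − 2.40% = 8.51%
E(R) = R_f + β × MRP = 2.40% + 1.5303 × 8.51% = 15.42%

15.42%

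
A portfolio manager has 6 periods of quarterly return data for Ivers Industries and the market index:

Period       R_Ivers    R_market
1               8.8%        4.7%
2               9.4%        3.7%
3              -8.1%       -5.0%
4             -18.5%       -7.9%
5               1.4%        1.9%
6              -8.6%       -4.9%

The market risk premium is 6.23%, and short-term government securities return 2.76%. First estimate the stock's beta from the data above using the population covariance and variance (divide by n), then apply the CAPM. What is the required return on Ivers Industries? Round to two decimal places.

15.45%

Mean R_i = (8.8 + 9.4 − 8.1 − 18.5 + 1.4 − 8.6) / 6 = -2.6000%
Mean R_m = (4.7 + 3.7 − 5.0 − 7.9 + 1.9 − 4.9) / 6 = -1.2500%
Σ(R_i − R̄_i)(R_m − R̄_m) = 288.0900  ⇒  Cov = 288.0900 / 6 = 48.0150
Σ(R_m − R̄_m)² = 141.4350  ⇒  Var(R_m) = 141.4350 / 6 = 23.5725
β = Cov / Var(R_m) = 48.0150 / 23.5725 = 2.0369
E(R) = R_f + β × MRP = 2.76% + 2.0369 × 6.23% = 15.45%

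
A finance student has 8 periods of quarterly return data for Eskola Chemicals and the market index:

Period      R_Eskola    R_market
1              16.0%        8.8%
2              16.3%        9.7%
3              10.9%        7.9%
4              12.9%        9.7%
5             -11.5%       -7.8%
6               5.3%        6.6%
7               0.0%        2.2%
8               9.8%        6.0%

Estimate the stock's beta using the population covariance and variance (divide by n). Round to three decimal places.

Mean R_i = (16.0 + 16.3 + 10.9 + 12.9 − 11.5 + 5.3 + 0.0 + 9.8) / 8 = 7.4625%
Mean R_m = (8.8 + 9.7 + 7.9 + 9.7 − 7.8 + 6.6 + 2.2 + 6.0) / 8 = 5.3875%
Σ(R_i − R̄_i)(R_m − R̄_m) = 371.9963  ⇒  Cov = 371.9963 / 8 = 46.4995
Σ(R_m − R̄_m)² = 241.0688  ⇒  Var(R_m) = 241.0688 / 8 = 30.1336
β = Cov / Var(R_m) = 46.4995 / 30.1336 = 1.5431

1.543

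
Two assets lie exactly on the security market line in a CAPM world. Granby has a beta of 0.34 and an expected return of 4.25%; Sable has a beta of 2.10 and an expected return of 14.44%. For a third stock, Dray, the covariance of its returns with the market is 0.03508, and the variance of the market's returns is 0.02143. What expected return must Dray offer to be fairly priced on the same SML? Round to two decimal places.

11.76%

MRP = (14.44% − 4.25%) / (2.10 − 0.34) = 5.7898%
R_f = 4.25% − 0.34 × 5.7898% = 2.2815%
β_Dray = Cov / Var(R_m) = 0.03508 / 0.02143 = 1.6370
E(R_Dray) = R_f + β × MRP = 2.2815% + 1.6370 × 5.7898% = 11.76%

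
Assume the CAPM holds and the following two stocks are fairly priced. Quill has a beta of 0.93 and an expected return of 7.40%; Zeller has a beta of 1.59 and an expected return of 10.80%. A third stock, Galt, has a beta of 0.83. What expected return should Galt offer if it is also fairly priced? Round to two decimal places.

MRP (SML slope) = (10.80% − 7.40%) / (1.59 − 0.93) = 3.40% / 0.66 = 5.1515%
R_f (intercept) = 7.40% − 0.93 × 5.1515% = 2.6091%
E(R_Galt) = R_f + β × MRP = 2.6091% + 0.83 × 5.1515% = 6.88%

6.88%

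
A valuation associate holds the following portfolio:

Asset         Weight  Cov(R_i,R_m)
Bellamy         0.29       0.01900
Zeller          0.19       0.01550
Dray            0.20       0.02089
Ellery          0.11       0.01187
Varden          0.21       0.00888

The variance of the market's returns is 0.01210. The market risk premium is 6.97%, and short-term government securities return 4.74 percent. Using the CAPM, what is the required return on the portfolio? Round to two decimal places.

β_Bellamy = 0.01900 / 0.01210 = 1.5702
β_Zeller = 0.01550 / 0.01210 = 1.2810
β_Dray = 0.02089 / 0.01210 = 1.7264
β_Ellery = 0.01187 / 0.01210 = 0.9810
β_Varden = 0.00888 / 0.01210 = 0.7339
β_P = Σ w_i β_i = 0.29×1.5702 + 0.19×1.2810 + 0.20×1.7264 + 0.11×0.9810 + 0.21×0.7339 = 1.3061
E(R_P) = R_f + β_P × MRP = 4.74% + 1.3061 × 6.97% = 13.84%

13.84%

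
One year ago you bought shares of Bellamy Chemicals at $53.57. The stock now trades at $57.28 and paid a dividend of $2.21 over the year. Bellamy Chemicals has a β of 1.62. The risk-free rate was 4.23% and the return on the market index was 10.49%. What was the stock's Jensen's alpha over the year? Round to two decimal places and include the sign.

Realised HPR = (P1 + D1 − P0) / P0 = (57.28 + 2.21 − 53.57) / 53.57 = 5.92 / 53.57 = 11.0510%
MRP = 10.49% − 4.23% = 6.26%
CAPM required = R_f + β·MRP = 4.23% + 1.62 × 6.26% = 14.3712%
α = realised − required = 11.0510% − 14.3712% = -3.32%

-3.32%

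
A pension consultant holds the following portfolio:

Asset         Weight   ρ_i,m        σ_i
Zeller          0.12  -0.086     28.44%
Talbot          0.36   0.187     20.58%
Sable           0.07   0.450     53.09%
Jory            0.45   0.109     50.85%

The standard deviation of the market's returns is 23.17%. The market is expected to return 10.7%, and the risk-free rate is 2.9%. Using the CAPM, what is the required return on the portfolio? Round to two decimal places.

4.67%

β_Zeller = -0.086 × 28.44% / 23.17% = -0.1056
β_Talbot = 0.187 × 20.58% / 23.17% = 0.1661
β_Sable = 0.450 × 53.09% / 23.17% = 1.0311
β_Jory = 0.109 × 50.85% / 23.17% = 0.2392
β_P = Σ w_i β_i = 0.12×-0.1056 + 0.36×0.1661 + 0.07×1.0311 + 0.45×0.2392 = 0.2269
MRP = 10.7% − 2.9% = 7.80%
E(R_P) = R_f + β_P × MRP = 2.9% + 0.2269 × 7.8% = 4.67%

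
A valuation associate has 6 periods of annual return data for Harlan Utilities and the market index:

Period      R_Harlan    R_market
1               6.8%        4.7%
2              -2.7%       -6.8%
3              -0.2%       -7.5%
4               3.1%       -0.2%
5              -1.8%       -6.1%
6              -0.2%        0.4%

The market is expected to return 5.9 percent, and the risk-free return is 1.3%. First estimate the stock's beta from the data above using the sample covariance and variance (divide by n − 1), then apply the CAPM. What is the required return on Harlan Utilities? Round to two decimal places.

Mean R_i = (6.8 − 2.7 − 0.2 + 3.1 − 1.8 − 0.2) / 6 = 0.8333%
Mean R_m = (4.7 − 6.8 − 7.5 − 0.2 − 6.1 + 0.4) / 6 = -2.5833%
Σ(R_i − R̄_i)(R_m − R̄_m) = 75.0167  ⇒  Cov = 75.0167 / 5 = 15.0033
Σ(R_m − R̄_m)² = 121.9483  ⇒  Var(R_m) = 121.9483 / 5 = 24.3897
β = Cov / Var(R_m) = 15.0033 / 24.3897 = 0.6151
MRP = 5.9% − 1.3% = 4.60%
E(R) = R_f + β × MRP = 1.3% + 0.6151 × 4.6% = 4.13%

4.13%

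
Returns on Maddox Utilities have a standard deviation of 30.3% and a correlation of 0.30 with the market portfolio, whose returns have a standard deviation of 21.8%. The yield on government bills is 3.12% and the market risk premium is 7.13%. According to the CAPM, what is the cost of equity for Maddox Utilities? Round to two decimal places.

6.09%

β = ρ × σ_i / σ_m = 0.30 × 30.3% / 21.8% = 0.4170
E(R) = 3.12% + 0.4170 × 7.13% = 6.09%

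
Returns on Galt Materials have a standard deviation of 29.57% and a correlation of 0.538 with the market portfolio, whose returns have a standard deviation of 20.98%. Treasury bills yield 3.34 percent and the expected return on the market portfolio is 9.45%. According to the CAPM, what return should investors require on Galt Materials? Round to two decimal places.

7.97%

β = ρ × σ_i / σ_m = 0.538 × 29.57% / 20.98% = 0.7583
MRP = 9.45% − 3.34% = 6.11%
E(R) = 3.34% + 0.7583 × 6.11% = 7.97%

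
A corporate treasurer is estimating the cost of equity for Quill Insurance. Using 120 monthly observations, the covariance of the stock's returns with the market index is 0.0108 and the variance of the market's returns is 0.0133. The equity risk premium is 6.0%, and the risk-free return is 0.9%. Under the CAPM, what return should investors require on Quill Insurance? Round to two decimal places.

5.77%

β = Cov(R_i, R_m) / Var(R_m) = 0.0108 / 0.0133 = 0.8120
E(R) = R_f + β × MRP = 0.9% + 0.8120 × 6.0% = 5.77%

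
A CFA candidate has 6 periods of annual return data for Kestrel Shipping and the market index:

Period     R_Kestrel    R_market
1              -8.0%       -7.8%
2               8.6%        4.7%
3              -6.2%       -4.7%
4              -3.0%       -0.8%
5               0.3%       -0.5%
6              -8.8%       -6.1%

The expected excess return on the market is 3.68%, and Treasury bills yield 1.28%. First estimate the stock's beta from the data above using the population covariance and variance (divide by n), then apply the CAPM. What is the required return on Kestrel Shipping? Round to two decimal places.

Mean R_i = (-8.0 + 8.6 − 6.2 − 3.0 + 0.3 − 8.8) / 6 = -2.8500%
Mean R_m = (-7.8 + 4.7 − 4.7 − 0.8 − 0.5 − 6.1) / 6 = -2.5333%
Σ(R_i − R̄_i)(R_m − R̄_m) = 144.5700  ⇒  Cov = 144.5700 / 6 = 24.0950
Σ(R_m − R̄_m)² = 104.6133  ⇒  Var(R_m) = 104.6133 / 6 = 17.4356
β = Cov / Var(R_m) = 24.0950 / 17.4356 = 1.3819
E(R) = R_f + β × MRP = 1.28% + 1.3819 × 3.68% = 6.37%

6.37%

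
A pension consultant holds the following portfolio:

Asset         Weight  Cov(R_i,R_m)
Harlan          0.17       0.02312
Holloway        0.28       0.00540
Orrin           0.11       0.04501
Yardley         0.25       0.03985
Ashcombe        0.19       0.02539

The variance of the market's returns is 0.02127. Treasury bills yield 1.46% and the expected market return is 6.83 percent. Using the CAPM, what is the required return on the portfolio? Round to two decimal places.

β_Harlan = 0.02312 / 0.02127 = 1.0870
β_Holloway = 0.00540 / 0.02127 = 0.2539
β_Orrin = 0.04501 / 0.02127 = 2.1161
β_Yardley = 0.03985 / 0.02127 = 1.8735
β_Ashcombe = 0.02539 / 0.02127 = 1.1937
β_P = Σ w_i β_i = 0.17×1.0870 + 0.28×0.2539 + 0.11×2.1161 + 0.25×1.8735 + 0.19×1.1937 = 1.1838
MRP = 6.83% − 1.46% = 5.37%
E(R_P) = R_f + β_P × MRP = 1.46% + 1.1838 × 5.37% = 7.82%

7.82%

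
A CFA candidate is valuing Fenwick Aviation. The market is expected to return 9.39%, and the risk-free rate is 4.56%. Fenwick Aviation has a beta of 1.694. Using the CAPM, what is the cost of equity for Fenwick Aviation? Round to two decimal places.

Market risk premium = E(R_m) − R_f = 9.39% − 4.56% = 4.83%
E(R) = R_f + β × MRP = 4.56% + 1.694 × 4.83% = 12.74%

12.74%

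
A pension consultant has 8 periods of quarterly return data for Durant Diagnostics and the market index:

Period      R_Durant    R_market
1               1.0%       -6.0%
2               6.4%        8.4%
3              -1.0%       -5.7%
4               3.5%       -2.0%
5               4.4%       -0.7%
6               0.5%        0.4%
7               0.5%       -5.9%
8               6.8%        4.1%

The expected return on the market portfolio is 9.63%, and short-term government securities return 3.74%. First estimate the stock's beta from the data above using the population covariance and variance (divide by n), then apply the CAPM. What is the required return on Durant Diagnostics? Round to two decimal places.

6.52%

Mean R_i = (1.0 + 6.4 − 1.0 + 3.5 + 4.4 + 0.5 + 0.5 + 6.8) / 8 = 2.7625%
Mean R_m = (-6.0 + 8.4 − 5.7 − 2.0 − 0.7 + 0.4 − 5.9 + 4.1) / 8 = -0.9250%
Σ(R_i − R̄_i)(R_m − R̄_m) = 88.9525  ⇒  Cov = 88.9525 / 8 = 11.1191
Σ(R_m − R̄_m)² = 188.4750  ⇒  Var(R_m) = 188.4750 / 8 = 23.5594
β = Cov / Var(R_m) = 11.1191 / 23.5594 = 0.4720
MRP = 9.63% − 3.74% = 5.89%
E(R) = R_f + β × MRP = 3.74% + 0.4720 × 5.89% = 6.52%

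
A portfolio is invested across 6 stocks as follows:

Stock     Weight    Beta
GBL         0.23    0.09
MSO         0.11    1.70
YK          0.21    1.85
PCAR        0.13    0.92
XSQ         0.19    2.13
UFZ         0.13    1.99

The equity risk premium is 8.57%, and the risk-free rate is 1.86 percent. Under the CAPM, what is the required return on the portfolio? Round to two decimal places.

13.68%

β_P = Σ w_i β_i = 0.23×0.09 + 0.11×1.70 + 0.21×1.85 + 0.13×0.92 + 0.19×2.13 + 0.13×1.99 = 1.3792
E(R_P) = R_f + β_P × MRP = 1.86% + 1.3792 × 8.57% = 13.68%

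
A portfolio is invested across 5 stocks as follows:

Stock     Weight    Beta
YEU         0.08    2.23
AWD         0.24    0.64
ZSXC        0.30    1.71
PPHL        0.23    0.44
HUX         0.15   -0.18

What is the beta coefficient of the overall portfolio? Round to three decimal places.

0.919

β_P = Σ w_i β_i = 0.08×2.23 + 0.24×0.64 + 0.30×1.71 + 0.23×0.44 + 0.15×-0.18 = 0.9192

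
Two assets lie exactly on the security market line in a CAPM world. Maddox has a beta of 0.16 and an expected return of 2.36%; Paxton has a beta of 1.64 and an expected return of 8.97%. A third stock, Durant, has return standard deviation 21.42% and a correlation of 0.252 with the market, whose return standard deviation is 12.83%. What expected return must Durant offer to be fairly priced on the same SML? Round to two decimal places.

3.52%

MRP = (8.97% − 2.36%) / (1.64 − 0.16) = 4.4662%
R_f = 2.36% − 0.16 × 4.4662% = 1.6454%
β_Durant = ρ·σ_i/σ_m = 0.252 × 21.42 / 12.83 = 0.4207
E(R_Durant) = R_f + β × MRP = 1.6454% + 0.4207 × 4.4662% = 3.52%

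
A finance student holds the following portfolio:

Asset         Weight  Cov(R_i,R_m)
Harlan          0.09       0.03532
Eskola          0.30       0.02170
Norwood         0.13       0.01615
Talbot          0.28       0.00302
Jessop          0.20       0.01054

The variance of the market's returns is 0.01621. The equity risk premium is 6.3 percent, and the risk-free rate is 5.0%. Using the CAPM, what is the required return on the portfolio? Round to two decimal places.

10.73%

β_Harlan = 0.03532 / 0.01621 = 2.1789
β_Eskola = 0.02170 / 0.01621 = 1.3387
β_Norwood = 0.01615 / 0.01621 = 0.9963
β_Talbot = 0.00302 / 0.01621 = 0.1863
β_Jessop = 0.01054 / 0.01621 = 0.6502
β_P = Σ w_i β_i = 0.09×2.1789 + 0.30×1.3387 + 0.13×0.9963 + 0.28×0.1863 + 0.20×0.6502 = 0.9094
E(R_P) = R_f + β_P × MRP = 5.0% + 0.9094 × 6.3% = 10.73%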